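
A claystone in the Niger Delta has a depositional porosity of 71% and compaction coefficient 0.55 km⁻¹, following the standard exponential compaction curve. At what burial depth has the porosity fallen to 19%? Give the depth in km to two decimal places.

Invert Athy's law: z = ln(φ₀/φ) / β
z = ln(0.71/0.19) / 0.55 = ln(3.737) / 0.55 = 1.3182 / 0.55 = 2.397 km

2.40 km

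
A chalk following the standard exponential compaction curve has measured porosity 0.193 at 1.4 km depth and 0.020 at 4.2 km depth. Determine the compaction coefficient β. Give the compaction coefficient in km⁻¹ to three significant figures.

Athy: n(d) = n₀ e^(−βd) ⇒ n₁/n₂ = e^{β(d₂−d₁)} ⇒ β = ln(n₁/n₂)/(d₂−d₁)
β = ln(0.193/0.02) / (4.2 − 1.4) = ln(9.65) / 2.8 = 2.2670 / 2.8 = 0.8096 km⁻¹

0.810 km⁻¹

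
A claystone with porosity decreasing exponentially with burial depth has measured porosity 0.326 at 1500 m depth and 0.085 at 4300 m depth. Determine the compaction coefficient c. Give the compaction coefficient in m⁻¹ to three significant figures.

Working in km (1 km = 1000 m; c in km⁻¹ = c in m⁻¹ × 1000):
Athy: φ(z) = φ₀ e^(−cz) ⇒ φ₁/φ₂ = e^{c(z₂−z₁)} ⇒ c = ln(φ₁/φ₂)/(z₂−z₁)
c = ln(0.326/0.085) / (4.3 − 1.5) = ln(3.835) / 2.8 = 1.3442 / 2.8 = 0.4801 km⁻¹

0.000480 m⁻¹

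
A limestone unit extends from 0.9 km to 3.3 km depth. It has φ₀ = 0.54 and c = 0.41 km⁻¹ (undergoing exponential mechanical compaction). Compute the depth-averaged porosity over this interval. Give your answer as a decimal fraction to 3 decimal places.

0.238

⟨φ⟩ = (1/(d₂−d₁)) ∫ φ₀ e^(−cd) dd = φ₀·(e^(−c·d₁) − e^(−c·d₂)) / (c·(d₂−d₁))
e^(−0.41×0.9) = 0.6914; e^(−0.41×3.3) = 0.2585
⟨φ⟩ = 0.54 × (0.6914 − 0.2585) / (0.41 × 2.4) = 0.54 × 0.4400 = 0.2376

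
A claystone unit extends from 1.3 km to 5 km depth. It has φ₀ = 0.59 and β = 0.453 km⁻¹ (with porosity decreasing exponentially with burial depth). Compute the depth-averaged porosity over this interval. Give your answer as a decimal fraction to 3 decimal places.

0.159

⟨φ⟩ = (1/(Z₂−Z₁)) ∫ φ₀ e^(−βZ) dZ = φ₀·(e^(−β·Z₁) − e^(−β·Z₂)) / (β·(Z₂−Z₁))
e^(−0.453×1.3) = 0.5549; e^(−0.453×5) = 0.1038
⟨φ⟩ = 0.59 × (0.5549 − 0.1038) / (0.453 × 3.7) = 0.59 × 0.2691 = 0.1588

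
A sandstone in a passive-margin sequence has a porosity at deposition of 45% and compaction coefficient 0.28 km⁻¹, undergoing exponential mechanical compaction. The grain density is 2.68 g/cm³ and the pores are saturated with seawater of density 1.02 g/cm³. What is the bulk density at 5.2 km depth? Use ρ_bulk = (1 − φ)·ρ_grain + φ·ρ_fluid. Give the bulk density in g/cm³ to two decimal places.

Porosity at depth: φ = 0.45·exp(−0.28×5.2) = 0.45×0.2332 = 0.1049
Bulk density: ρ_b = (1−φ)ρ_g + φ·ρ_f = 0.8951×2.68 + 0.1049×1.02
       = 2.399 + 0.107 = 2.506 g/cm³

2.51 g/cm³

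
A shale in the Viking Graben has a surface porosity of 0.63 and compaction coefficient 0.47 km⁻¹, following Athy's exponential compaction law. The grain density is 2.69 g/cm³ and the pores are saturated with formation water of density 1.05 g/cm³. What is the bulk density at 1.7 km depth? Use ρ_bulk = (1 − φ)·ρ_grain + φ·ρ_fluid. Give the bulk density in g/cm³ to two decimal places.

2.23 g/cm³

Porosity at depth: φ = 0.63·exp(−0.47×1.7) = 0.63×0.4498 = 0.2834
Bulk density: ρ_b = (1−φ)ρ_g + φ·ρ_f = 0.7166×2.69 + 0.2834×1.05
       = 1.928 + 0.298 = 2.225 g/cm³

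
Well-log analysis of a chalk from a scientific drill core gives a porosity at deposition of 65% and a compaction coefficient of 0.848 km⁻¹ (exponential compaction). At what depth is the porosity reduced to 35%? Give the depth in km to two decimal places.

Invert Athy's law: z = ln(n₀/n) / β
z = ln(0.65/0.35) / 0.848 = ln(1.857) / 0.848 = 0.6190 / 0.848 = 0.730 km

0.73 km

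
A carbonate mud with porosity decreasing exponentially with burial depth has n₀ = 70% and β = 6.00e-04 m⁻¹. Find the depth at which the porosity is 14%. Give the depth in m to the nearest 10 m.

2680 m

Working in km (1 km = 1000 m; β in km⁻¹ = β in m⁻¹ × 1000):
Invert Athy's law: d = ln(n₀/n) / β
d = ln(0.7/0.14) / 0.6 = ln(5) / 0.6 = 1.6094 / 0.6 = 2.682 km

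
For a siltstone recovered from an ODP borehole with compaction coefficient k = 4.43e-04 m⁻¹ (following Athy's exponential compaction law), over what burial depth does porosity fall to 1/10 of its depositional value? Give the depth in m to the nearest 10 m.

5200 m

Working in km (1 km = 1000 m; k in km⁻¹ = k in m⁻¹ × 1000):
n/n₀ = 1/10 ⇒ exp(−k·Z) = 1/10 ⇒ Z = ln(10) / k
Z = 2.3026 / 0.443 = 5.198 km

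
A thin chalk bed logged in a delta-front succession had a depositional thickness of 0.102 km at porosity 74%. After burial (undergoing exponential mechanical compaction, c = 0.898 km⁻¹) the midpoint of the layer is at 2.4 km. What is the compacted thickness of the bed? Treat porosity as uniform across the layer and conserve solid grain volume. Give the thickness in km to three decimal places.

0.029 km

Porosity at 2.4 km: φ = 0.74·exp(−0.898×2.4) = 0.0858
Solid-volume conservation: h(1−φ) = h₀(1−φ₀) ⇒ h = h₀·(1−φ₀)/(1−φ)
h = 0.102 × (1 − 0.74)/(1 − 0.0858) = 0.102 × 0.2844 = 0.0290 km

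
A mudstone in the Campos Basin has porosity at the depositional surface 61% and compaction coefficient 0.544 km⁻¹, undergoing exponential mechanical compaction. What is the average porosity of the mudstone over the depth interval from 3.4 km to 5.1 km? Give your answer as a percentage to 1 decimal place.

⟨phi⟩ = (1/(z₂−z₁)) ∫ phi₀ e^(−βz) dz = phi₀·(e^(−β·z₁) − e^(−β·z₂)) / (β·(z₂−z₁))
e^(−0.544×3.4) = 0.1573; e^(−0.544×5.1) = 0.0624
⟨phi⟩ = 0.61 × (0.1573 − 0.0624) / (0.544 × 1.7) = 0.61 × 0.1026 = 0.0626

6.3%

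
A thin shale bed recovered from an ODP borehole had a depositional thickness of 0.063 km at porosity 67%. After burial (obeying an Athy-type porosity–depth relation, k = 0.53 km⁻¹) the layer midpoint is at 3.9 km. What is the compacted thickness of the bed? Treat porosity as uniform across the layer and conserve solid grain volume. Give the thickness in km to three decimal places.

0.023 km

Porosity at 3.9 km: φ = 0.67·exp(−0.53×3.9) = 0.0848
Solid-volume conservation: h(1−φ) = h₀(1−φ₀) ⇒ h = h₀·(1−φ₀)/(1−φ)
h = 0.063 × (1 − 0.67)/(1 − 0.0848) = 0.063 × 0.3606 = 0.0227 km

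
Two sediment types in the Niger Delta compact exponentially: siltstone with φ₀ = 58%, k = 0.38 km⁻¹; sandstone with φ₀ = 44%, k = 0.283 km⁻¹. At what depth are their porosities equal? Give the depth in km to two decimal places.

2.85 km

Set φ₀ₐ e^(−kₐd) = φ₀ᵦ e^(−kᵦd) ⇒ ln(φ₀ₐ/φ₀ᵦ) = (kₐ − kᵦ)·d
d = ln(0.58/0.44) / (0.38 − 0.283) = 0.2763 / 0.097 = 2.848 km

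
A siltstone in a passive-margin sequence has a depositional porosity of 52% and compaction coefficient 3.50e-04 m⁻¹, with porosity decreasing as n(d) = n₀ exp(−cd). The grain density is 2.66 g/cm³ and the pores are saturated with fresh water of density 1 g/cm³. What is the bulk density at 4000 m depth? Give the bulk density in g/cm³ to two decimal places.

Working in km (1 km = 1000 m; c in km⁻¹ = c in m⁻¹ × 1000):
Porosity at depth: n = 0.52·exp(−0.35×4) = 0.52×0.2466 = 0.1282
Bulk density: ρ_b = (1−n)ρ_g + n·ρ_f = 0.8718×2.66 + 0.1282×1
       = 2.319 + 0.128 = 2.447 g/cm³

2.45 g/cm³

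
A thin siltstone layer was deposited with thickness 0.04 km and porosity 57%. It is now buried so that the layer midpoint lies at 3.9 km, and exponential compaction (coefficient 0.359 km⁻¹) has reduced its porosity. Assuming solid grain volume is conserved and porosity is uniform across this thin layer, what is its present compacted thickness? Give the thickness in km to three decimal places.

0.020 km

Porosity at 3.9 km: n = 0.57·exp(−0.359×3.9) = 0.1405
Solid-volume conservation: h(1−n) = h₀(1−n₀) ⇒ h = h₀·(1−n₀)/(1−n)
h = 0.04 × (1 − 0.57)/(1 − 0.1405) = 0.04 × 0.5003 = 0.0200 km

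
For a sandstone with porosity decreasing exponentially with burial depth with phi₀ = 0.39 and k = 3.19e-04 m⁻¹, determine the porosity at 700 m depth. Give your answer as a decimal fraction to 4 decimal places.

0.3120

Working in km (1 km = 1000 m; k in km⁻¹ = k in m⁻¹ × 1000):
phi = phi₀·exp(−k·Z) = 0.39 × exp(−0.319 × 0.7) = 0.39 × exp(−0.2233)
  = 0.39 × 0.7999 = 0.3120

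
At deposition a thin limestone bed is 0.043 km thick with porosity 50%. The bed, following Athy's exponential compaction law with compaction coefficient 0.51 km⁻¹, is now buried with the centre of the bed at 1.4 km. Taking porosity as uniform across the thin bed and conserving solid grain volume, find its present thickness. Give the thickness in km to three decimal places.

Porosity at 1.4 km: n = 0.5·exp(−0.51×1.4) = 0.2448
Solid-volume conservation: h(1−n) = h₀(1−n₀) ⇒ h = h₀·(1−n₀)/(1−n)
h = 0.043 × (1 − 0.5)/(1 − 0.2448) = 0.043 × 0.6621 = 0.0285 km

0.028 km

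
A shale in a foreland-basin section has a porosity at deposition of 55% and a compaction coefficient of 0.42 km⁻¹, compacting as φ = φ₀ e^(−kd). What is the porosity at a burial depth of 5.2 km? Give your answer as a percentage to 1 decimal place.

φ = φ₀·exp(−k·d) = 0.55 × exp(−0.42 × 5.2) = 0.55 × exp(−2.184)
  = 0.55 × 0.1126 = 0.0619

6.2%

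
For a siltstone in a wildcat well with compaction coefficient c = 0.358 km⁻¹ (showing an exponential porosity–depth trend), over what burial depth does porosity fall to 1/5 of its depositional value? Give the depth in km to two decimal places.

4.50 km

φ/φ₀ = 1/5 ⇒ exp(−c·z) = 1/5 ⇒ z = ln(5) / c
z = 1.6094 / 0.358 = 4.496 km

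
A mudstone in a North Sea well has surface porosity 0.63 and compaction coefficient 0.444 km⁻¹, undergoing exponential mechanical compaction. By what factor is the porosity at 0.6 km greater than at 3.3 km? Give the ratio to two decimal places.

φ(z₁)/φ(z₂) = e^(−c·z₁)/e^(−c·z₂) = e^{c(z₂−z₁)}
= exp(0.444 × 2.7) = exp(1.199) = 3.3161

3.32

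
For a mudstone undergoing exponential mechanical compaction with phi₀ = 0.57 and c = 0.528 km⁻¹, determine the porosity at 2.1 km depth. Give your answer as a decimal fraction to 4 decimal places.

phi = phi₀·exp(−c·d) = 0.57 × exp(−0.528 × 2.1) = 0.57 × exp(−1.109)
  = 0.57 × 0.3300 = 0.1881

0.1881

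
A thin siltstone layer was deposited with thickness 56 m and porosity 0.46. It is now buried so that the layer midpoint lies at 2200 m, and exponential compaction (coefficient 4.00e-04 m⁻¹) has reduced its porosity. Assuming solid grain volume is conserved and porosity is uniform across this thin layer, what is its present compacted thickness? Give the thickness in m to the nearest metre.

37 m

Working in km (1 km = 1000 m; β in km⁻¹ = β in m⁻¹ × 1000):
Porosity at 2.2 km: phi = 0.46·exp(−0.4×2.2) = 0.1908
Solid-volume conservation: h(1−phi) = h₀(1−phi₀) ⇒ h = h₀·(1−phi₀)/(1−phi)
h = 0.056 × (1 − 0.46)/(1 − 0.1908) = 0.056 × 0.6673 = 0.0374 km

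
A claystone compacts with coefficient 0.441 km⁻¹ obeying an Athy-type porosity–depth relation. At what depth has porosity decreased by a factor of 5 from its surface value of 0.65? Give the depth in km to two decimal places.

n/n₀ = 1/5 ⇒ exp(−β·d) = 1/5 ⇒ d = ln(5) / β
d = 1.6094 / 0.441 = 3.650 km

3.65 km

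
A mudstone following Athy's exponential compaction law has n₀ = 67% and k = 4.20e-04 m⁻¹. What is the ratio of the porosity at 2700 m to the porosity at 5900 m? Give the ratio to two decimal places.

3.83

Working in km (1 km = 1000 m; k in km⁻¹ = k in m⁻¹ × 1000):
n(z₁)/n(z₂) = e^(−k·z₁)/e^(−k·z₂) = e^{k(z₂−z₁)}
= exp(0.42 × 3.2) = exp(1.344) = 3.8344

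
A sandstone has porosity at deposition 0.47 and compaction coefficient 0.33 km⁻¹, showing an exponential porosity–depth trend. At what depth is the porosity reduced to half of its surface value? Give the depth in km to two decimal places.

2.10 km

phi/phi₀ = 1/2 ⇒ exp(−β·d) = 1/2 ⇒ d = ln(2) / β
d = 0.6931 / 0.33 = 2.100 km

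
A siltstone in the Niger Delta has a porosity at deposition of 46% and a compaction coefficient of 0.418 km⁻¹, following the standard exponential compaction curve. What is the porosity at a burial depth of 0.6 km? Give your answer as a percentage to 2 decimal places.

35.80%

n = n₀·exp(−β·d) = 0.46 × exp(−0.418 × 0.6) = 0.46 × exp(−0.2508)
  = 0.46 × 0.7782 = 0.3580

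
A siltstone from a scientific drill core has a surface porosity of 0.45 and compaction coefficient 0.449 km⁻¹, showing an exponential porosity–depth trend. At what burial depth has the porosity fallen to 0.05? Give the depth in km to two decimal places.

4.89 km

Invert Athy's law: Z = ln(φ₀/φ) / β
Z = ln(0.45/0.05) / 0.449 = ln(9) / 0.449 = 2.1972 / 0.449 = 4.894 km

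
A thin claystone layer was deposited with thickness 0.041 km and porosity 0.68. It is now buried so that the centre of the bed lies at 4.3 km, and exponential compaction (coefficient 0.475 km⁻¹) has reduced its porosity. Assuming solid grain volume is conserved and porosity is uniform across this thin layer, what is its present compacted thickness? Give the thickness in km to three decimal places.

Porosity at 4.3 km: φ = 0.68·exp(−0.475×4.3) = 0.0882
Solid-volume conservation: h(1−φ) = h₀(1−φ₀) ⇒ h = h₀·(1−φ₀)/(1−φ)
h = 0.041 × (1 − 0.68)/(1 − 0.0882) = 0.041 × 0.3510 = 0.0144 km

0.014 km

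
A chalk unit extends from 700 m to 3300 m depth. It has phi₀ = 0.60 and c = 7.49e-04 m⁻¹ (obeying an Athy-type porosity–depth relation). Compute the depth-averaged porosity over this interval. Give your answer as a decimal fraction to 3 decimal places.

0.156

Working in km (1 km = 1000 m; c in km⁻¹ = c in m⁻¹ × 1000):
⟨phi⟩ = (1/(z₂−z₁)) ∫ phi₀ e^(−cz) dz = phi₀·(e^(−c·z₁) − e^(−c·z₂)) / (c·(z₂−z₁))
e^(−0.749×0.7) = 0.5920; e^(−0.749×3.3) = 0.0844
⟨phi⟩ = 0.6 × (0.5920 − 0.0844) / (0.749 × 2.6) = 0.6 × 0.2606 = 0.1564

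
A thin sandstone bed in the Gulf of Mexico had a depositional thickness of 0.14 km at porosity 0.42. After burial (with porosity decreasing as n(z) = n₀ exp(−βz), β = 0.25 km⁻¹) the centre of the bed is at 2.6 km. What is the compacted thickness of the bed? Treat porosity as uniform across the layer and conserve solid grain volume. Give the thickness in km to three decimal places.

Porosity at 2.6 km: n = 0.42·exp(−0.25×2.6) = 0.2193
Solid-volume conservation: h(1−n) = h₀(1−n₀) ⇒ h = h₀·(1−n₀)/(1−n)
h = 0.14 × (1 − 0.42)/(1 − 0.2193) = 0.14 × 0.7429 = 0.1040 km

0.104 km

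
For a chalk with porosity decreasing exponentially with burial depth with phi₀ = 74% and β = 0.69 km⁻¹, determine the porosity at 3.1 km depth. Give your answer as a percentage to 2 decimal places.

8.72%

phi = phi₀·exp(−β·d) = 0.74 × exp(−0.69 × 3.1) = 0.74 × exp(−2.139)
  = 0.74 × 0.1178 = 0.0872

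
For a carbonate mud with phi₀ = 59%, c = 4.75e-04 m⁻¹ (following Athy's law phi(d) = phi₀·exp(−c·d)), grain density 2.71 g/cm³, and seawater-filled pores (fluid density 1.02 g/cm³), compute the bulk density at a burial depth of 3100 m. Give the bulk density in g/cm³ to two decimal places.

Working in km (1 km = 1000 m; c in km⁻¹ = c in m⁻¹ × 1000):
Porosity at depth: phi = 0.59·exp(−0.475×3.1) = 0.59×0.2294 = 0.1353
Bulk density: ρ_b = (1−phi)ρ_g + phi·ρ_f = 0.8647×2.71 + 0.1353×1.02
       = 2.343 + 0.138 = 2.481 g/cm³

2.48 g/cm³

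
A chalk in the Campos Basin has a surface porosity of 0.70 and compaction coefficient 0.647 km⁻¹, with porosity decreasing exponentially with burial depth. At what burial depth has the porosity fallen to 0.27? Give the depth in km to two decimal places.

1.47 km

Invert Athy's law: d = ln(φ₀/φ) / β
d = ln(0.7/0.27) / 0.647 = ln(2.593) / 0.647 = 0.9527 / 0.647 = 1.472 km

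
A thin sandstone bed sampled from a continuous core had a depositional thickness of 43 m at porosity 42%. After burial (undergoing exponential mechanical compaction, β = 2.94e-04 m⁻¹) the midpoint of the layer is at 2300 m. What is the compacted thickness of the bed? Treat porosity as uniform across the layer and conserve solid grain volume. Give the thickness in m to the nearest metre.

32 m

Working in km (1 km = 1000 m; β in km⁻¹ = β in m⁻¹ × 1000):
Porosity at 2.3 km: n = 0.42·exp(−0.294×2.3) = 0.2136
Solid-volume conservation: h(1−n) = h₀(1−n₀) ⇒ h = h₀·(1−n₀)/(1−n)
h = 0.043 × (1 − 0.42)/(1 − 0.2136) = 0.043 × 0.7375 = 0.0317 km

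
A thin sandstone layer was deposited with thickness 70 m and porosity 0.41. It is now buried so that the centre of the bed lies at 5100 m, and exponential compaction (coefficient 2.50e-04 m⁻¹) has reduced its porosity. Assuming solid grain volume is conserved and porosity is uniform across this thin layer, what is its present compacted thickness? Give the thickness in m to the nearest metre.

47 m

Working in km (1 km = 1000 m; β in km⁻¹ = β in m⁻¹ × 1000):
Porosity at 5.1 km: phi = 0.41·exp(−0.25×5.1) = 0.1146
Solid-volume conservation: h(1−phi) = h₀(1−phi₀) ⇒ h = h₀·(1−phi₀)/(1−phi)
h = 0.07 × (1 − 0.41)/(1 − 0.1146) = 0.07 × 0.6663 = 0.0466 km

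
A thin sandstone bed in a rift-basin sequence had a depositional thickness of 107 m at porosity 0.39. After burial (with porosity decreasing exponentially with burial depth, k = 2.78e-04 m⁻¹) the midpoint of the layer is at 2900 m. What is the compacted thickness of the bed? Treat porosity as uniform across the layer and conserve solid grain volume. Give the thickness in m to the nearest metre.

79 m

Working in km (1 km = 1000 m; k in km⁻¹ = k in m⁻¹ × 1000):
Porosity at 2.9 km: phi = 0.39·exp(−0.278×2.9) = 0.1742
Solid-volume conservation: h(1−phi) = h₀(1−phi₀) ⇒ h = h₀·(1−phi₀)/(1−phi)
h = 0.107 × (1 − 0.39)/(1 − 0.1742) = 0.107 × 0.7386 = 0.0790 km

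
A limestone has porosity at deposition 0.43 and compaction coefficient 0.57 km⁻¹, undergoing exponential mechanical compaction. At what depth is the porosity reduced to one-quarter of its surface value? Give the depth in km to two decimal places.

2.43 km

n/n₀ = 1/4 ⇒ exp(−c·z) = 1/4 ⇒ z = ln(4) / c
z = 1.3863 / 0.57 = 2.432 km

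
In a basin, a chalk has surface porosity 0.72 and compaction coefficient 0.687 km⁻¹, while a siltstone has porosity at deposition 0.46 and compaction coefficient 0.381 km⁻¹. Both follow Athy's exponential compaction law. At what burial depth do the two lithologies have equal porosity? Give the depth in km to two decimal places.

Set phi₀ₐ e^(−βₐZ) = phi₀ᵦ e^(−βᵦZ) ⇒ ln(phi₀ₐ/phi₀ᵦ) = (βₐ − βᵦ)·Z
Z = ln(0.72/0.46) / (0.687 − 0.381) = 0.4480 / 0.306 = 1.464 km

1.46 km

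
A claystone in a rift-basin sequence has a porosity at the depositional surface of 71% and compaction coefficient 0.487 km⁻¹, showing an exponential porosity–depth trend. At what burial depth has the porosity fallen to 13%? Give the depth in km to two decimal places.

3.49 km

Invert Athy's law: d = ln(φ₀/φ) / c
d = ln(0.71/0.13) / 0.487 = ln(5.462) / 0.487 = 1.6977 / 0.487 = 3.486 km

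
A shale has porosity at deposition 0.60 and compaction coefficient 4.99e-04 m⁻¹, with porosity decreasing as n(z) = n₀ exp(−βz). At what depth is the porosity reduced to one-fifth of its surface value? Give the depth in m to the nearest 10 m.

3230 m

Working in km (1 km = 1000 m; β in km⁻¹ = β in m⁻¹ × 1000):
n/n₀ = 1/5 ⇒ exp(−β·z) = 1/5 ⇒ z = ln(5) / β
z = 1.6094 / 0.499 = 3.225 km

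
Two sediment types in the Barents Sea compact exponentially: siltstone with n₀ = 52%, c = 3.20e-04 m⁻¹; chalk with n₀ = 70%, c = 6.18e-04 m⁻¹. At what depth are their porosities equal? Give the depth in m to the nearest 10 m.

1000 m

Working in km (1 km = 1000 m; c in km⁻¹ = c in m⁻¹ × 1000):
Set n₀ₐ e^(−cₐz) = n₀ᵦ e^(−cᵦz) ⇒ ln(n₀ₐ/n₀ᵦ) = (cₐ − cᵦ)·z
z = ln(0.52/0.7) / (0.32 − 0.618) = -0.2973 / -0.298 = 0.997 km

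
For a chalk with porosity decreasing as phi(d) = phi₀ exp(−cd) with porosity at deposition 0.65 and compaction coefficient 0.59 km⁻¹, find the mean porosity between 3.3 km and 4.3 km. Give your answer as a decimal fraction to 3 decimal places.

⟨phi⟩ = (1/(d₂−d₁)) ∫ phi₀ e^(−cd) dd = phi₀·(e^(−c·d₁) − e^(−c·d₂)) / (c·(d₂−d₁))
e^(−0.59×3.3) = 0.1427; e^(−0.59×4.3) = 0.0791
⟨phi⟩ = 0.65 × (0.1427 − 0.0791) / (0.59 × 1) = 0.65 × 0.1078 = 0.0701

0.070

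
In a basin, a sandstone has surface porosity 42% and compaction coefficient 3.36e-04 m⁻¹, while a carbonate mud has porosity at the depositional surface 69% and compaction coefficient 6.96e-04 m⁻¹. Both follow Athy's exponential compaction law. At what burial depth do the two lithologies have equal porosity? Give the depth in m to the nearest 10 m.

1380 m

Working in km (1 km = 1000 m; β in km⁻¹ = β in m⁻¹ × 1000):
Set phi₀ₐ e^(−βₐZ) = phi₀ᵦ e^(−βᵦZ) ⇒ ln(phi₀ₐ/phi₀ᵦ) = (βₐ − βᵦ)·Z
Z = ln(0.42/0.69) / (0.336 − 0.696) = -0.4964 / -0.36 = 1.379 km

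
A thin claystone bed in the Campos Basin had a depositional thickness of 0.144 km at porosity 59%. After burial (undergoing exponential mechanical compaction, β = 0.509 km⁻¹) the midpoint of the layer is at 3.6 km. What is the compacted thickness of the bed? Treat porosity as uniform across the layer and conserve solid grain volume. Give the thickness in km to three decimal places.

0.065 km

Porosity at 3.6 km: φ = 0.59·exp(−0.509×3.6) = 0.0944
Solid-volume conservation: h(1−φ) = h₀(1−φ₀) ⇒ h = h₀·(1−φ₀)/(1−φ)
h = 0.144 × (1 − 0.59)/(1 − 0.0944) = 0.144 × 0.4527 = 0.0652 km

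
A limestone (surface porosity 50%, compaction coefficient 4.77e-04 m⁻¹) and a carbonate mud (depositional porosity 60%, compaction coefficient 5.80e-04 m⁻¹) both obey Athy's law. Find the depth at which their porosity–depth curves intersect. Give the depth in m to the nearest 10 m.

Working in km (1 km = 1000 m; c in km⁻¹ = c in m⁻¹ × 1000):
Set φ₀ₐ e^(−cₐZ) = φ₀ᵦ e^(−cᵦZ) ⇒ ln(φ₀ₐ/φ₀ᵦ) = (cₐ − cᵦ)·Z
Z = ln(0.5/0.6) / (0.477 − 0.58) = -0.1823 / -0.103 = 1.770 km

1770 m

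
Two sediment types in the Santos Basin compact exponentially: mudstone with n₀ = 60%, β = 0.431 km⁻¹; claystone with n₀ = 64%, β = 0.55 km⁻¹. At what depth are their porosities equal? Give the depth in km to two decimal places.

0.54 km

Set n₀ₐ e^(−βₐd) = n₀ᵦ e^(−βᵦd) ⇒ ln(n₀ₐ/n₀ᵦ) = (βₐ − βᵦ)·d
d = ln(0.6/0.64) / (0.431 − 0.55) = -0.0645 / -0.119 = 0.542 km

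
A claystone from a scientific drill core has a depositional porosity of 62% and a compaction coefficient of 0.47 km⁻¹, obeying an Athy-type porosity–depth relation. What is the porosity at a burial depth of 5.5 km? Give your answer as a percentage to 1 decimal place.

φ = φ₀·exp(−c·Z) = 0.62 × exp(−0.47 × 5.5) = 0.62 × exp(−2.585)
  = 0.62 × 0.0754 = 0.0467

4.7%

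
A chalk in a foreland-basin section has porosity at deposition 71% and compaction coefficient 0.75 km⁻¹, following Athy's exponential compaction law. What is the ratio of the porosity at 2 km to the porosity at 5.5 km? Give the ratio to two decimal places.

13.80

phi(z₁)/phi(z₂) = e^(−c·z₁)/e^(−c·z₂) = e^{c(z₂−z₁)}
= exp(0.75 × 3.5) = exp(2.625) = 13.8046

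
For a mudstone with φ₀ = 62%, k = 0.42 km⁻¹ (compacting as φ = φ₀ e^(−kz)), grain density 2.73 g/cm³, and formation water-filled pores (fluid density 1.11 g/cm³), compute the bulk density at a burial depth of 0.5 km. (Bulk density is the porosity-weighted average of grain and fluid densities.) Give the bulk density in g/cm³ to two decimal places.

Porosity at depth: φ = 0.62·exp(−0.42×0.5) = 0.62×0.8106 = 0.5026
Bulk density: ρ_b = (1−φ)ρ_g + φ·ρ_f = 0.4974×2.73 + 0.5026×1.11
       = 1.358 + 0.558 = 1.916 g/cm³

1.92 g/cm³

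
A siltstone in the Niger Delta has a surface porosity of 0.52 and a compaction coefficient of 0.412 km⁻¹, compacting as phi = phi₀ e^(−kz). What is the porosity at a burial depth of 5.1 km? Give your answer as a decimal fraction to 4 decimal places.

phi = phi₀·exp(−k·z) = 0.52 × exp(−0.412 × 5.1) = 0.52 × exp(−2.101)
  = 0.52 × 0.1223 = 0.0636

0.0636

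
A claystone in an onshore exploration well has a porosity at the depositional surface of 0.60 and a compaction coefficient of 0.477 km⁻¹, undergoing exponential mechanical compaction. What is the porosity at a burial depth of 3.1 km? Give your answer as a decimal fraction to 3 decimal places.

n = n₀·exp(−c·Z) = 0.6 × exp(−0.477 × 3.1) = 0.6 × exp(−1.479)
  = 0.6 × 0.2279 = 0.1368

0.137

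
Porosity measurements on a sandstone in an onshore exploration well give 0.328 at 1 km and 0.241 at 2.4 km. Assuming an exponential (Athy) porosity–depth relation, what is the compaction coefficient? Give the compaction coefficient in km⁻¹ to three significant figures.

Athy: φ(z) = φ₀ e^(−βz) ⇒ φ₁/φ₂ = e^{β(z₂−z₁)} ⇒ β = ln(φ₁/φ₂)/(z₂−z₁)
β = ln(0.328/0.241) / (2.4 − 1) = ln(1.361) / 1.4 = 0.3082 / 1.4 = 0.2202 km⁻¹

0.220 km⁻¹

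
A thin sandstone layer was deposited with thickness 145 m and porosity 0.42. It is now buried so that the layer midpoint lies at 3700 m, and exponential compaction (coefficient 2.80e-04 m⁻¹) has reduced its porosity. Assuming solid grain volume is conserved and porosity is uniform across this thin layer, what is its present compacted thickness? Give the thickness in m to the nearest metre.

Working in km (1 km = 1000 m; c in km⁻¹ = c in m⁻¹ × 1000):
Porosity at 3.7 km: phi = 0.42·exp(−0.28×3.7) = 0.1490
Solid-volume conservation: h(1−phi) = h₀(1−phi₀) ⇒ h = h₀·(1−phi₀)/(1−phi)
h = 0.145 × (1 − 0.42)/(1 − 0.1490) = 0.145 × 0.6816 = 0.0988 km

99 m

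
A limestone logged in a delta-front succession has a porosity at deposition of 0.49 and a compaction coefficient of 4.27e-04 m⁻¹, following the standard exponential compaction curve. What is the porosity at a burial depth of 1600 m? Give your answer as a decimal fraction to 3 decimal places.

0.247

Working in km (1 km = 1000 m; β in km⁻¹ = β in m⁻¹ × 1000):
n = n₀·exp(−β·d) = 0.49 × exp(−0.427 × 1.6) = 0.49 × exp(−0.6832)
  = 0.49 × 0.5050 = 0.2474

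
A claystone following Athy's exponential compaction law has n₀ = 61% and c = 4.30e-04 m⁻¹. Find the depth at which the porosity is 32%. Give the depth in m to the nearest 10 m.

Working in km (1 km = 1000 m; c in km⁻¹ = c in m⁻¹ × 1000):
Invert Athy's law: z = ln(n₀/n) / c
z = ln(0.61/0.32) / 0.43 = ln(1.906) / 0.43 = 0.6451 / 0.43 = 1.500 km

1500 m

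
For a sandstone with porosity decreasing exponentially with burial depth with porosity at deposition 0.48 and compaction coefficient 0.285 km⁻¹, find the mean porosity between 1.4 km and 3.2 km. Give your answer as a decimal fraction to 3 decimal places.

⟨φ⟩ = (1/(d₂−d₁)) ∫ φ₀ e^(−βd) dd = φ₀·(e^(−β·d₁) − e^(−β·d₂)) / (β·(d₂−d₁))
e^(−0.285×1.4) = 0.6710; e^(−0.285×3.2) = 0.4017
⟨φ⟩ = 0.48 × (0.6710 − 0.4017) / (0.285 × 1.8) = 0.48 × 0.5249 = 0.2519

0.252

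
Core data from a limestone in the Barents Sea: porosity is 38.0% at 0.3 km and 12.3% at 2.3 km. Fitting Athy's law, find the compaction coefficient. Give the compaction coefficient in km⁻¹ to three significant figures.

Athy: phi(z) = phi₀ e^(−cz) ⇒ phi₁/phi₂ = e^{c(z₂−z₁)} ⇒ c = ln(phi₁/phi₂)/(z₂−z₁)
c = ln(0.38/0.123) / (2.3 − 0.3) = ln(3.089) / 2 = 1.1280 / 2 = 0.564 km⁻¹

0.564 km⁻¹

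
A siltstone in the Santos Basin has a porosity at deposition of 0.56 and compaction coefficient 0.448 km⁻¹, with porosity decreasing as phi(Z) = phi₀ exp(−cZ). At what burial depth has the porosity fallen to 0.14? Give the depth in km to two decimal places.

3.09 km

Invert Athy's law: Z = ln(phi₀/phi) / c
Z = ln(0.56/0.14) / 0.448 = ln(4) / 0.448 = 1.3863 / 0.448 = 3.094 km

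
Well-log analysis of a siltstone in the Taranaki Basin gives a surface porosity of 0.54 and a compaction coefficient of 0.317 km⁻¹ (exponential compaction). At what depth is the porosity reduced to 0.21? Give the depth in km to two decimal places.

Invert Athy's law: d = ln(n₀/n) / k
d = ln(0.54/0.21) / 0.317 = ln(2.571) / 0.317 = 0.9445 / 0.317 = 2.979 km

2.98 km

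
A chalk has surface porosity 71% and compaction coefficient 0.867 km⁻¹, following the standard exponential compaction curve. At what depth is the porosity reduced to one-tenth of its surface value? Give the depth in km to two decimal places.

φ/φ₀ = 1/10 ⇒ exp(−β·z) = 1/10 ⇒ z = ln(10) / β
z = 2.3026 / 0.867 = 2.656 km

2.66 km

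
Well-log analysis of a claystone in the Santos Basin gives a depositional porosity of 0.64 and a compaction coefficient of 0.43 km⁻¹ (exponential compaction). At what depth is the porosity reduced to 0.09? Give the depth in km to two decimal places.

4.56 km

Invert Athy's law: d = ln(phi₀/phi) / β
d = ln(0.64/0.09) / 0.43 = ln(7.111) / 0.43 = 1.9617 / 0.43 = 4.562 km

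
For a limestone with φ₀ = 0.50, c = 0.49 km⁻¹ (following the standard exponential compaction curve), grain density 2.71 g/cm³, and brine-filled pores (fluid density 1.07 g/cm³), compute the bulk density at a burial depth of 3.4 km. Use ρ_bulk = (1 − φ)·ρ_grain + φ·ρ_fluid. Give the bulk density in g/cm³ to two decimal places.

2.56 g/cm³

Porosity at depth: φ = 0.5·exp(−0.49×3.4) = 0.5×0.1890 = 0.0945
Bulk density: ρ_b = (1−φ)ρ_g + φ·ρ_f = 0.9055×2.71 + 0.0945×1.07
       = 2.454 + 0.101 = 2.555 g/cm³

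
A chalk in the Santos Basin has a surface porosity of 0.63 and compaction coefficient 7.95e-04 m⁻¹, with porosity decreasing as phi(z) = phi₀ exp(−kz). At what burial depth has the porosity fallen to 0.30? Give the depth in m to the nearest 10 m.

Working in km (1 km = 1000 m; k in km⁻¹ = k in m⁻¹ × 1000):
Invert Athy's law: z = ln(phi₀/phi) / k
z = ln(0.63/0.3) / 0.795 = ln(2.1) / 0.795 = 0.7419 / 0.795 = 0.933 km

930 m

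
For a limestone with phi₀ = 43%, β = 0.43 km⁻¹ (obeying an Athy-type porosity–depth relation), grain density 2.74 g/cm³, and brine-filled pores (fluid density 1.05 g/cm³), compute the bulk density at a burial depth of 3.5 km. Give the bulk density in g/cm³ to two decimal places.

2.58 g/cm³

Porosity at depth: phi = 0.43·exp(−0.43×3.5) = 0.43×0.2220 = 0.0955
Bulk density: ρ_b = (1−phi)ρ_g + phi·ρ_f = 0.9045×2.74 + 0.0955×1.05
       = 2.478 + 0.100 = 2.579 g/cm³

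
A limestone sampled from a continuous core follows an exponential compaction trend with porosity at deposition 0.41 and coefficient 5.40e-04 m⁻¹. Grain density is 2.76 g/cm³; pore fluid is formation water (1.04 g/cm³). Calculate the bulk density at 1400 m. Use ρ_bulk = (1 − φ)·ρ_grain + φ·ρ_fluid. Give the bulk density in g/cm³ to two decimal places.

2.43 g/cm³

Working in km (1 km = 1000 m; β in km⁻¹ = β in m⁻¹ × 1000):
Porosity at depth: n = 0.41·exp(−0.54×1.4) = 0.41×0.4695 = 0.1925
Bulk density: ρ_b = (1−n)ρ_g + n·ρ_f = 0.8075×2.76 + 0.1925×1.04
       = 2.229 + 0.200 = 2.429 g/cm³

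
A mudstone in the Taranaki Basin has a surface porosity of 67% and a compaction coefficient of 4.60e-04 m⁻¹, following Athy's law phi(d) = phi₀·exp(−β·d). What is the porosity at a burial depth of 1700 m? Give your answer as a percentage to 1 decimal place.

30.7%

Working in km (1 km = 1000 m; β in km⁻¹ = β in m⁻¹ × 1000):
phi = phi₀·exp(−β·d) = 0.67 × exp(−0.46 × 1.7) = 0.67 × exp(−0.782)
  = 0.67 × 0.4575 = 0.3065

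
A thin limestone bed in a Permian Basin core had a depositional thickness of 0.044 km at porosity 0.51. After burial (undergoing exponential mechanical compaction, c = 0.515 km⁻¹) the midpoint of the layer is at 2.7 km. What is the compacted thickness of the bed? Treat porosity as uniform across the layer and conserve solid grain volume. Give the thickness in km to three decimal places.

Porosity at 2.7 km: φ = 0.51·exp(−0.515×2.7) = 0.1270
Solid-volume conservation: h(1−φ) = h₀(1−φ₀) ⇒ h = h₀·(1−φ₀)/(1−φ)
h = 0.044 × (1 − 0.51)/(1 − 0.1270) = 0.044 × 0.5613 = 0.0247 km

0.025 km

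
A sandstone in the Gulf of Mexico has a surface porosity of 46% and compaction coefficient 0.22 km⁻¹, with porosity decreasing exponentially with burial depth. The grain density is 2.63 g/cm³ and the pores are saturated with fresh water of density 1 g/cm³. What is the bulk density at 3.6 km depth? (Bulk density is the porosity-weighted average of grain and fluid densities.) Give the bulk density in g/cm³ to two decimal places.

Porosity at depth: φ = 0.46·exp(−0.22×3.6) = 0.46×0.4529 = 0.2084
Bulk density: ρ_b = (1−φ)ρ_g + φ·ρ_f = 0.7916×2.63 + 0.2084×1
       = 2.082 + 0.208 = 2.290 g/cm³

2.29 g/cm³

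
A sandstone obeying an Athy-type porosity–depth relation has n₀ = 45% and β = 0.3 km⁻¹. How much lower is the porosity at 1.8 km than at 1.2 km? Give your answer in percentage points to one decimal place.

n(1.2) = 0.45·e^(−0.3×1.2) = 0.3140
n(1.8) = 0.45·e^(−0.3×1.8) = 0.2622
Δn = 0.3140 − 0.2622 = 0.0517

5.2 percentage points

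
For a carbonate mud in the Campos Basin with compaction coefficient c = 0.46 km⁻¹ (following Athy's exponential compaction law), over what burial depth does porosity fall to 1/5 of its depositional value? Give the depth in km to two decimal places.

3.50 km

phi/phi₀ = 1/5 ⇒ exp(−c·z) = 1/5 ⇒ z = ln(5) / c
z = 1.6094 / 0.46 = 3.499 km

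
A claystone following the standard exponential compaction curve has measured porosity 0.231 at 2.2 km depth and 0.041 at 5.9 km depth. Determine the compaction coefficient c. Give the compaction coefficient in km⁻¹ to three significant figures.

0.467 km⁻¹

Athy: phi(z) = phi₀ e^(−cz) ⇒ phi₁/phi₂ = e^{c(z₂−z₁)} ⇒ c = ln(phi₁/phi₂)/(z₂−z₁)
c = ln(0.231/0.041) / (5.9 − 2.2) = ln(5.634) / 3.7 = 1.7288 / 3.7 = 0.4673 km⁻¹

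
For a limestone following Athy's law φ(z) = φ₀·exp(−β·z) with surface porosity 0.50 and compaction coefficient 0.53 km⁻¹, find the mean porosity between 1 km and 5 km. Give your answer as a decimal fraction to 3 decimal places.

0.122

⟨φ⟩ = (1/(z₂−z₁)) ∫ φ₀ e^(−βz) dz = φ₀·(e^(−β·z₁) − e^(−β·z₂)) / (β·(z₂−z₁))
e^(−0.53×1) = 0.5886; e^(−0.53×5) = 0.0707
⟨φ⟩ = 0.5 × (0.5886 − 0.0707) / (0.53 × 4) = 0.5 × 0.2443 = 0.1222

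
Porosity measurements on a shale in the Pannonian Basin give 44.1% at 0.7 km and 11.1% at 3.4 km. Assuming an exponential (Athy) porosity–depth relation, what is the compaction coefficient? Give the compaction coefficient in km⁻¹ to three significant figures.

0.511 km⁻¹

Athy: n(d) = n₀ e^(−kd) ⇒ n₁/n₂ = e^{k(d₂−d₁)} ⇒ k = ln(n₁/n₂)/(d₂−d₁)
k = ln(0.441/0.111) / (3.4 − 0.7) = ln(3.973) / 2.7 = 1.3795 / 2.7 = 0.5109 km⁻¹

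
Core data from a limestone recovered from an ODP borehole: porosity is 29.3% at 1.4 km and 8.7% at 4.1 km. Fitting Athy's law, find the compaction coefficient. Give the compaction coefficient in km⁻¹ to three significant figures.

0.450 km⁻¹

Athy: φ(z) = φ₀ e^(−kz) ⇒ φ₁/φ₂ = e^{k(z₂−z₁)} ⇒ k = ln(φ₁/φ₂)/(z₂−z₁)
k = ln(0.293/0.087) / (4.1 − 1.4) = ln(3.368) / 2.7 = 1.2143 / 2.7 = 0.4497 km⁻¹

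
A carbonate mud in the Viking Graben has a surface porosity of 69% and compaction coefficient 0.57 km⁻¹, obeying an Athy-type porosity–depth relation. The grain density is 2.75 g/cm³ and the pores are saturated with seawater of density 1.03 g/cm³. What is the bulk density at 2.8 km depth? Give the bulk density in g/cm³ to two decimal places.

2.51 g/cm³

Porosity at depth: φ = 0.69·exp(−0.57×2.8) = 0.69×0.2027 = 0.1399
Bulk density: ρ_b = (1−φ)ρ_g + φ·ρ_f = 0.8601×2.75 + 0.1399×1.03
       = 2.365 + 0.144 = 2.509 g/cm³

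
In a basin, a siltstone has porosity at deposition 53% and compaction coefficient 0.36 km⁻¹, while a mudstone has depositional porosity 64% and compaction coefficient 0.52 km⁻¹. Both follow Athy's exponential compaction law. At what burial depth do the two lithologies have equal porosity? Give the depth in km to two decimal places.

1.18 km

Set n₀ₐ e^(−βₐz) = n₀ᵦ e^(−βᵦz) ⇒ ln(n₀ₐ/n₀ᵦ) = (βₐ − βᵦ)·z
z = ln(0.53/0.64) / (0.36 − 0.52) = -0.1886 / -0.16 = 1.179 km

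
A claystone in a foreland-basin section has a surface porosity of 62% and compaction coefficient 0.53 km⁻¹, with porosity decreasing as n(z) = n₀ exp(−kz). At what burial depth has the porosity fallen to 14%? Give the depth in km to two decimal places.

2.81 km

Invert Athy's law: z = ln(n₀/n) / k
z = ln(0.62/0.14) / 0.53 = ln(4.429) / 0.53 = 1.4881 / 0.53 = 2.808 km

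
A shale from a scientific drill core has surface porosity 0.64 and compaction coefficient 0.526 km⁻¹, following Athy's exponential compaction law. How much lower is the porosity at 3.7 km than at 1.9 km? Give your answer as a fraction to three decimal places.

0.144

n(1.9) = 0.64·e^(−0.526×1.9) = 0.2356
n(3.7) = 0.64·e^(−0.526×3.7) = 0.0914
Δn = 0.2356 − 0.0914 = 0.1442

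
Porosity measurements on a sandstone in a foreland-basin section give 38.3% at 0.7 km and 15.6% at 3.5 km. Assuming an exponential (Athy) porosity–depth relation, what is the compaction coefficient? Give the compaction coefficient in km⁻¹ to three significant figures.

Athy: φ(z) = φ₀ e^(−βz) ⇒ φ₁/φ₂ = e^{β(z₂−z₁)} ⇒ β = ln(φ₁/φ₂)/(z₂−z₁)
β = ln(0.383/0.156) / (3.5 − 0.7) = ln(2.455) / 2.8 = 0.8982 / 2.8 = 0.3208 km⁻¹

0.321 km⁻¹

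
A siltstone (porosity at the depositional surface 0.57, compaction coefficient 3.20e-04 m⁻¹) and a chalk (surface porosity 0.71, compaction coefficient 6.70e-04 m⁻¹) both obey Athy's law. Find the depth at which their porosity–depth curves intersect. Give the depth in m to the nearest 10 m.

Working in km (1 km = 1000 m; β in km⁻¹ = β in m⁻¹ × 1000):
Set n₀ₐ e^(−βₐZ) = n₀ᵦ e^(−βᵦZ) ⇒ ln(n₀ₐ/n₀ᵦ) = (βₐ − βᵦ)·Z
Z = ln(0.57/0.71) / (0.32 − 0.67) = -0.2196 / -0.35 = 0.628 km

630 m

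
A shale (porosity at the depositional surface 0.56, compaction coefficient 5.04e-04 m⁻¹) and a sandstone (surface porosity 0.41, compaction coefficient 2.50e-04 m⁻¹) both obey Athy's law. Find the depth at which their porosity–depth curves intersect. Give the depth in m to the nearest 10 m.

1230 m

Working in km (1 km = 1000 m; β in km⁻¹ = β in m⁻¹ × 1000):
Set phi₀ₐ e^(−βₐZ) = phi₀ᵦ e^(−βᵦZ) ⇒ ln(phi₀ₐ/phi₀ᵦ) = (βₐ − βᵦ)·Z
Z = ln(0.56/0.41) / (0.504 − 0.25) = 0.3118 / 0.254 = 1.227 km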